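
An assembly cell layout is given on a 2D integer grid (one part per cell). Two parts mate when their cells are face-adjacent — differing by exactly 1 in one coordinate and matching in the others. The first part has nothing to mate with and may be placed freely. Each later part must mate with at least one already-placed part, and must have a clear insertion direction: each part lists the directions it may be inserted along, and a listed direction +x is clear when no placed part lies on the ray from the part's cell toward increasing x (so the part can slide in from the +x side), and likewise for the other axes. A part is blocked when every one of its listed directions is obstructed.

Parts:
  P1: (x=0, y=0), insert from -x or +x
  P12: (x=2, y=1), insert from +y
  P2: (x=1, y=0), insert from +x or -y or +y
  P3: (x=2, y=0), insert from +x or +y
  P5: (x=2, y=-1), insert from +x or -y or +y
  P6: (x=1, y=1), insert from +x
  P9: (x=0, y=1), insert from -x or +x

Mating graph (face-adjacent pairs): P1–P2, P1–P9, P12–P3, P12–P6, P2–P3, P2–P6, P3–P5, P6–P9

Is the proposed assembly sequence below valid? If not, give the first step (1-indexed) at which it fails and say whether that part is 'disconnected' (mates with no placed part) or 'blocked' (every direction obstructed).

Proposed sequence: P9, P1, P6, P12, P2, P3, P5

Valid

1. P9@(0, 1) [-x clear] — {P9}
2. P1@(0, 0) [-x clear] — {P1, P9}
3. P6@(1, 1) [+x clear] — {P1, P6, P9}
4. P12@(2, 1) [+y clear] — {P1, P12, P6, P9}
5. P2@(1, 0) [+x clear] — {P1, P12, P2, P6, P9}
6. P3@(2, 0) [+x clear] — {P1, P12, P2, P3, P6, P9}
7. P5@(2, -1) [+x clear] — {P1, P12, P2, P3, P5, P6, P9}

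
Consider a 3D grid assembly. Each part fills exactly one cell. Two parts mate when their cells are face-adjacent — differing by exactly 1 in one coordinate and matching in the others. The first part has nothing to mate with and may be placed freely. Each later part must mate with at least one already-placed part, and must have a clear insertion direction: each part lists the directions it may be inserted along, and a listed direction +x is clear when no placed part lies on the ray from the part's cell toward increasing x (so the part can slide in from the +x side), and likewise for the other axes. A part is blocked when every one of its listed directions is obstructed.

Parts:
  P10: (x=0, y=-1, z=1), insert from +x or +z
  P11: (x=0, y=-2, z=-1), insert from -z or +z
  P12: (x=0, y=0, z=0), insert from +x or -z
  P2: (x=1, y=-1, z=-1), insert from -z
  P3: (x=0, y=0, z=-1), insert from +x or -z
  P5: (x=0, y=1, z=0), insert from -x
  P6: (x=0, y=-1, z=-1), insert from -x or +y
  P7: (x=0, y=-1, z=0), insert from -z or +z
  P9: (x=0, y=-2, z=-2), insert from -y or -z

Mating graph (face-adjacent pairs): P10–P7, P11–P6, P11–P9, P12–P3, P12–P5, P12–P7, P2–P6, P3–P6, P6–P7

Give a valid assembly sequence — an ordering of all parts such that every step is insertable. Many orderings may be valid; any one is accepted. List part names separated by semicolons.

P11; P6; P9; P7; P10; P12; P5; P3; P2

1. P11@(0, -2, -1) [-z clear] — {P11}
2. P6@(0, -1, -1) [-x clear] — {P11, P6}
3. P9@(0, -2, -2) [-y clear] — {P11, P6, P9}
4. P7@(0, -1, 0) [+z clear] — {P11, P6, P7, P9}
5. P10@(0, -1, 1) [+x clear] — {P10, P11, P6, P7, P9}
6. P12@(0, 0, 0) [+x clear] — {P10, P11, P12, P6, P7, P9}
7. P5@(0, 1, 0) [-x clear] — {P10, P11, P12, P5, P6, P7, P9}
8. P3@(0, 0, -1) [+x clear] — {P10, P11, P12, P3, P5, P6, P7, P9}
9. P2@(1, -1, -1) [-z clear] — {P10, P11, P12, P2, P3, P5, P6, P7, P9}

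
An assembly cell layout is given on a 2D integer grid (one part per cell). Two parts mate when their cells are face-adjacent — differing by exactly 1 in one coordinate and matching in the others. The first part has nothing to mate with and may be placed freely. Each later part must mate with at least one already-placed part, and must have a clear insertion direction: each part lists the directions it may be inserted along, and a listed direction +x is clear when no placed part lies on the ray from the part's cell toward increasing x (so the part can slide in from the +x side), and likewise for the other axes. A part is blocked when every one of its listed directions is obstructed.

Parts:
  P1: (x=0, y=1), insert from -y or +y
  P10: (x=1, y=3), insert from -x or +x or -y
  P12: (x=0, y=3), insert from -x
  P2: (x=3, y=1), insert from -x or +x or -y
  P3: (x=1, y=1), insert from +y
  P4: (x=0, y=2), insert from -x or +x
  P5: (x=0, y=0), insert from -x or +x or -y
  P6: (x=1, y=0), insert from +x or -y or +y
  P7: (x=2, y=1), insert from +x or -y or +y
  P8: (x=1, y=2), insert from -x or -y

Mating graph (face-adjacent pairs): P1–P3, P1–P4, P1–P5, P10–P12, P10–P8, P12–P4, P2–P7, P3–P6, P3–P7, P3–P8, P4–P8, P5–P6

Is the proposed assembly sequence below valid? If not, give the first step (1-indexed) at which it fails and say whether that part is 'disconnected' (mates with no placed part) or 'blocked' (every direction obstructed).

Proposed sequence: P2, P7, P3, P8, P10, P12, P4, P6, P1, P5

Valid

1. P2@(3, 1) [-x clear] — {P2}
2. P7@(2, 1) [-y clear] — {P2, P7}
3. P3@(1, 1) [+y clear] — {P2, P3, P7}
4. P8@(1, 2) [-x clear] — {P2, P3, P7, P8}
5. P10@(1, 3) [-x clear] — {P10, P2, P3, P7, P8}
6. P12@(0, 3) [-x clear] — {P10, P12, P2, P3, P7, P8}
7. P4@(0, 2) [-x clear] — {P10, P12, P2, P3, P4, P7, P8}
8. P6@(1, 0) [+x clear] — {P10, P12, P2, P3, P4, P6, P7, P8}
9. P1@(0, 1) [-y clear] — {P1, P10, P12, P2, P3, P4, P6, P7, P8}
10. P5@(0, 0) [-x clear] — {P1, P10, P12, P2, P3, P4, P5, P6, P7, P8}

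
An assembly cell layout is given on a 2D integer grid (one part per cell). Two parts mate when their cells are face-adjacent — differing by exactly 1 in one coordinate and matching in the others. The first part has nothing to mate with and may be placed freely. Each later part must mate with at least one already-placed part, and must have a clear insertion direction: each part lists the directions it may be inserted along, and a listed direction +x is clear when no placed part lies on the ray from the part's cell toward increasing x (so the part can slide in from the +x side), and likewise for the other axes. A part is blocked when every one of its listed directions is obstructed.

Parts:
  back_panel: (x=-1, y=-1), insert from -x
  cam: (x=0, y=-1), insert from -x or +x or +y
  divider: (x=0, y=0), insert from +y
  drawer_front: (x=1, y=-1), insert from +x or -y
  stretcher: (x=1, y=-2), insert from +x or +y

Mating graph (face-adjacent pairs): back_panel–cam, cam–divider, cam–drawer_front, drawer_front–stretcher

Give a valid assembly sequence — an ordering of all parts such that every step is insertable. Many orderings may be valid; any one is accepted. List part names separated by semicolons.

1. back_panel@(-1, -1) [-x clear] — {back_panel}
2. cam@(0, -1) [+x clear] — {back_panel, cam}
3. divider@(0, 0) [+y clear] — {back_panel, cam, divider}
4. drawer_front@(1, -1) [+x clear] — {back_panel, cam, divider, drawer_front}
5. stretcher@(1, -2) [+x clear] — {back_panel, cam, divider, drawer_front, stretcher}

back_panel; cam; divider; drawer_front; stretcher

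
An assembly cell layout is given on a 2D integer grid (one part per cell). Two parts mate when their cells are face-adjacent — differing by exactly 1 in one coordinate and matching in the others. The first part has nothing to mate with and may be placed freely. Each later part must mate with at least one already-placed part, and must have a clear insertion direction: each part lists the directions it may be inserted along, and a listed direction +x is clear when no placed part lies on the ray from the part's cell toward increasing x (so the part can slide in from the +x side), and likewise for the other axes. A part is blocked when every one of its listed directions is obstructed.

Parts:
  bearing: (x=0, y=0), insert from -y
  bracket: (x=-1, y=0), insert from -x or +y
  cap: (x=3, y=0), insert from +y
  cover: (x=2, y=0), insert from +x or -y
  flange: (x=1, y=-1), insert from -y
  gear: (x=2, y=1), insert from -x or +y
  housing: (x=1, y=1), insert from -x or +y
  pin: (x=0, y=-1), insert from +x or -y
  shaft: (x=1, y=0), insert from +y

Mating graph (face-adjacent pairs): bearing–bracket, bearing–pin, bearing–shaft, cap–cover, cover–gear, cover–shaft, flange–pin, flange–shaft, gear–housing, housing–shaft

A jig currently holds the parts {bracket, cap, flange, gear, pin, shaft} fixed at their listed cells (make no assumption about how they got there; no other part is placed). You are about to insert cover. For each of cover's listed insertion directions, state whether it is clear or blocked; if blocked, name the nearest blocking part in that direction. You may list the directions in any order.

+x: nearest on ray is cap@(3, 0) ⇒ blocked
-y: ray from cover(2, 0) has no placed part ⇒ clear

+x: blocked by cap; -y: clear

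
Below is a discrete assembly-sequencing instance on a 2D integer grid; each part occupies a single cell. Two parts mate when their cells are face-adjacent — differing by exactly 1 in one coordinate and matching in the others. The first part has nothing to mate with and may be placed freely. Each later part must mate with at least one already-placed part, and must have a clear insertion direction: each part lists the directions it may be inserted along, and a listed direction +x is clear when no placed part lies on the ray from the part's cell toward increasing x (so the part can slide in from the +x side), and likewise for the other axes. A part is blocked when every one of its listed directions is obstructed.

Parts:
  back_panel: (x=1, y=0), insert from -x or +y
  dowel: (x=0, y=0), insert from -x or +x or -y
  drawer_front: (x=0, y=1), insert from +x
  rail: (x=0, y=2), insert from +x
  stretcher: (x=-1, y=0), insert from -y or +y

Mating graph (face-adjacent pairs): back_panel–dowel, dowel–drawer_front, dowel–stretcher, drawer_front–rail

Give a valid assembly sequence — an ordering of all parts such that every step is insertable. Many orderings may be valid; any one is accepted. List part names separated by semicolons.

1. dowel@(0, 0) [-x clear] — {dowel}
2. stretcher@(-1, 0) [-y clear] — {dowel, stretcher}
3. back_panel@(1, 0) [+y clear] — {back_panel, dowel, stretcher}
4. drawer_front@(0, 1) [+x clear] — {back_panel, dowel, drawer_front, stretcher}
5. rail@(0, 2) [+x clear] — {back_panel, dowel, drawer_front, rail, stretcher}

dowel; stretcher; back_panel; drawer_front; rail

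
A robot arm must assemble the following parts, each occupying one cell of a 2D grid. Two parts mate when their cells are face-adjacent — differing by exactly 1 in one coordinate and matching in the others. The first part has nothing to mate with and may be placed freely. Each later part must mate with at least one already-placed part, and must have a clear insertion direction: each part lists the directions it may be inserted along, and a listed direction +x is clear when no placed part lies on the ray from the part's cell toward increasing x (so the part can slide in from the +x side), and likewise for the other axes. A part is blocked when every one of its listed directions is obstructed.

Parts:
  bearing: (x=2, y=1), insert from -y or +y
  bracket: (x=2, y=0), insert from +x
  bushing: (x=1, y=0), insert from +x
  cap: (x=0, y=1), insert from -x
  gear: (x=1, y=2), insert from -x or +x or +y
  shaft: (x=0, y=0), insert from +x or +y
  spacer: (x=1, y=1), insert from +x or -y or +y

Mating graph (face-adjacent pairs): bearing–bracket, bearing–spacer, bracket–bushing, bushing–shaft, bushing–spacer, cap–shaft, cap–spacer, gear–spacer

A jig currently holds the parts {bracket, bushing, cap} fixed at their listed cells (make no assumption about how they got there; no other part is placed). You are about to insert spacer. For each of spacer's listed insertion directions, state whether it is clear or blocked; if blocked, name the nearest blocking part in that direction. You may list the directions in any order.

+x: ray from spacer(1, 1) has no placed part ⇒ clear
-y: nearest on ray is bushing@(1, 0) ⇒ blocked
+y: ray from spacer(1, 1) has no placed part ⇒ clear

+x: clear; +y: clear; -y: blocked by bushing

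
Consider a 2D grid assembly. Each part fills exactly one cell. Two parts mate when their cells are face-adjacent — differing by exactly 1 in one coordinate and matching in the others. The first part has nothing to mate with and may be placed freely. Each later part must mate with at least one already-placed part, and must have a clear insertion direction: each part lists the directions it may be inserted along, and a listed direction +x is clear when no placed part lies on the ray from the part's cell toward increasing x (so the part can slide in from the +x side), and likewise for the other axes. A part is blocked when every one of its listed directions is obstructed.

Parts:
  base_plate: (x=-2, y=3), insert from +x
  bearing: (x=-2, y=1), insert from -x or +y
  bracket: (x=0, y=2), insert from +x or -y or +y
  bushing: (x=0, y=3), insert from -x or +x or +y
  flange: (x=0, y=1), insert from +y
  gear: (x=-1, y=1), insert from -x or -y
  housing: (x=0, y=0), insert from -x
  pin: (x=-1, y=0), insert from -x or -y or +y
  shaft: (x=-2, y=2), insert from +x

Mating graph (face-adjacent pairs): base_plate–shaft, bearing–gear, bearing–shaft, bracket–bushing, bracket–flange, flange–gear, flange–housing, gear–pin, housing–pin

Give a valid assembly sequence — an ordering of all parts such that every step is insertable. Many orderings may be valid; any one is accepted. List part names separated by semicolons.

housing; pin; gear; bearing; flange; shaft; bracket; base_plate; bushing

1. housing@(0, 0) [-x clear] — {housing}
2. pin@(-1, 0) [-x clear] — {housing, pin}
3. gear@(-1, 1) [-x clear] — {gear, housing, pin}
4. bearing@(-2, 1) [-x clear] — {bearing, gear, housing, pin}
5. flange@(0, 1) [+y clear] — {bearing, flange, gear, housing, pin}
6. shaft@(-2, 2) [+x clear] — {bearing, flange, gear, housing, pin, shaft}
7. bracket@(0, 2) [+x clear] — {bearing, bracket, flange, gear, housing, pin, shaft}
8. base_plate@(-2, 3) [+x clear] — {base_plate, bearing, bracket, flange, gear, housing, pin, shaft}
9. bushing@(0, 3) [+x clear] — {base_plate, bearing, bracket, bushing, flange, gear, housing, pin, shaft}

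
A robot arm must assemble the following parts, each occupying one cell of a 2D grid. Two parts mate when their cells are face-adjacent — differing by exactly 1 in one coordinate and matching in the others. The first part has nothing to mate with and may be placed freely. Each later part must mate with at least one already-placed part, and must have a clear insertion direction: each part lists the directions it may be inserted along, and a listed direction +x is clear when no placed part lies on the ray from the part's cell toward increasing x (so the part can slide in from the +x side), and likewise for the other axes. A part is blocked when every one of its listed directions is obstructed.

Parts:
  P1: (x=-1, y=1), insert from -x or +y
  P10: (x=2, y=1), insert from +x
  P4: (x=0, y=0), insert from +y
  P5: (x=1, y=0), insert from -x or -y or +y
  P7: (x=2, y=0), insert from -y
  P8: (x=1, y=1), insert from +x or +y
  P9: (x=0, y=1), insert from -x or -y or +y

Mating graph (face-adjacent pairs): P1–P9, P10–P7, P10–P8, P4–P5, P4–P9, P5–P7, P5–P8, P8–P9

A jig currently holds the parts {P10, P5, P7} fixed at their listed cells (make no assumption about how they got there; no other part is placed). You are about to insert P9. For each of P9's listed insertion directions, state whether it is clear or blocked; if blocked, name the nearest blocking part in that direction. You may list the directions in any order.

+y: clear; -x: clear; -y: clear

-x: ray from P9(0, 1) has no placed part ⇒ clear
-y: ray from P9(0, 1) has no placed part ⇒ clear
+y: ray from P9(0, 1) has no placed part ⇒ clear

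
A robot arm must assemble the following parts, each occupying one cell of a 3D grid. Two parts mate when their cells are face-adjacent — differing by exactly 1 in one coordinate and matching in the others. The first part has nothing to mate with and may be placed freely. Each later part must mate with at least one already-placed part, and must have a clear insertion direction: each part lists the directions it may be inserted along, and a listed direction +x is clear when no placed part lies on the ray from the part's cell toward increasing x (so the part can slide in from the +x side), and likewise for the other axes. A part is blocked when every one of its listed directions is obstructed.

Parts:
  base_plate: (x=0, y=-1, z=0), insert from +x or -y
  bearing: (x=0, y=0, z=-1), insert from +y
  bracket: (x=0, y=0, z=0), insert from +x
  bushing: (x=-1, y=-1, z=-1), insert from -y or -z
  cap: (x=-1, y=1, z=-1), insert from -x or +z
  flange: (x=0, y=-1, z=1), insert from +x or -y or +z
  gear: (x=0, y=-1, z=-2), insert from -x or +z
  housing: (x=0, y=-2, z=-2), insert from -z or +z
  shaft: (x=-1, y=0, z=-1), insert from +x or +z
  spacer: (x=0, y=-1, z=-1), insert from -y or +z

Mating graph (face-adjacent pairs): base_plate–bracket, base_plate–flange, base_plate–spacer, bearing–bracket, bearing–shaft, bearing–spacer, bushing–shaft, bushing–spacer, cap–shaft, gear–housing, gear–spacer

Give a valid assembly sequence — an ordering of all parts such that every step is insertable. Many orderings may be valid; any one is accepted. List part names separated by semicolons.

1. bushing@(-1, -1, -1) [-y clear] — {bushing}
2. spacer@(0, -1, -1) [-y clear] — {bushing, spacer}
3. bearing@(0, 0, -1) [+y clear] — {bearing, bushing, spacer}
4. bracket@(0, 0, 0) [+x clear] — {bearing, bracket, bushing, spacer}
5. shaft@(-1, 0, -1) [+z clear] — {bearing, bracket, bushing, shaft, spacer}
6. cap@(-1, 1, -1) [-x clear] — {bearing, bracket, bushing, cap, shaft, spacer}
7. gear@(0, -1, -2) [-x clear] — {bearing, bracket, bushing, cap, gear, shaft, spacer}
8. housing@(0, -2, -2) [-z clear] — {bearing, bracket, bushing, cap, gear, housing, shaft, spacer}
9. base_plate@(0, -1, 0) [+x clear] — {base_plate, bearing, bracket, bushing, cap, gear, housing, shaft, spacer}
10. flange@(0, -1, 1) [+x clear] — {base_plate, bearing, bracket, bushing, cap, flange, gear, housing, shaft, spacer}

bushing; spacer; bearing; bracket; shaft; cap; gear; housing; base_plate; flange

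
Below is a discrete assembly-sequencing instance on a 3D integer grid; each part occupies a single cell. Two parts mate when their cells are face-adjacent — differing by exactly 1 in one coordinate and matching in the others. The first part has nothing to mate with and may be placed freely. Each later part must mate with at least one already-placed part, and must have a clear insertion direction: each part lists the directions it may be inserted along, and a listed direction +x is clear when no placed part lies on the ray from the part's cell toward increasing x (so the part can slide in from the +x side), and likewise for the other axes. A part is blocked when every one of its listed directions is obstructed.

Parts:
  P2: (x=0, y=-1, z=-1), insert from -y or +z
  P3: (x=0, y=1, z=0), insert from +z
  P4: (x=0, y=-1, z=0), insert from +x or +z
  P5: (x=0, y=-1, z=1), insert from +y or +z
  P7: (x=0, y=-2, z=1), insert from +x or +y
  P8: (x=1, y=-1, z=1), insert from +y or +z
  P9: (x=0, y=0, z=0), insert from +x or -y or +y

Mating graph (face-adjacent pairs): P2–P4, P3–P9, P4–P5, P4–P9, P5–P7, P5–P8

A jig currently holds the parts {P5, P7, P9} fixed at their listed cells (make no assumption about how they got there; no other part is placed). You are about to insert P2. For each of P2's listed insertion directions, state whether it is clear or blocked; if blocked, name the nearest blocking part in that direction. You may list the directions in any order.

-y: ray from P2(0, -1, -1) has no placed part ⇒ clear
+z: nearest on ray is P5@(0, -1, 1) ⇒ blocked

+z: blocked by P5; -y: clear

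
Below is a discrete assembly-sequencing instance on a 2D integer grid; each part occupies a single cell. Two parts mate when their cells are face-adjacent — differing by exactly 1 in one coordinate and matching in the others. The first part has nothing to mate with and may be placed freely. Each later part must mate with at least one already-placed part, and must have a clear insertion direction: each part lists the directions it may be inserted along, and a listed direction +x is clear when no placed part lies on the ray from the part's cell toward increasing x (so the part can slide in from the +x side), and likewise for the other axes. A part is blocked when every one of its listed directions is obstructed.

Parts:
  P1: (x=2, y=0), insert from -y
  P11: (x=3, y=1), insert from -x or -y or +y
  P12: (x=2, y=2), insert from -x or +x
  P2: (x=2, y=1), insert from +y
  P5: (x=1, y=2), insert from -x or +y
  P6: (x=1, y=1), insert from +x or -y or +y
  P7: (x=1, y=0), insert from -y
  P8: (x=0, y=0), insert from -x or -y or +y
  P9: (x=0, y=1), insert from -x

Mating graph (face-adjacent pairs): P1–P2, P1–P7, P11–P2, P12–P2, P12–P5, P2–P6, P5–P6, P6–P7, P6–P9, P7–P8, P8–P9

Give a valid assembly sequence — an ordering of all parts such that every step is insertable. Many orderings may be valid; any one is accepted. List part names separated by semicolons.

P9; P8; P7; P1; P6; P5; P2; P11; P12

1. P9@(0, 1) [-x clear] — {P9}
2. P8@(0, 0) [-x clear] — {P8, P9}
3. P7@(1, 0) [-y clear] — {P7, P8, P9}
4. P1@(2, 0) [-y clear] — {P1, P7, P8, P9}
5. P6@(1, 1) [+x clear] — {P1, P6, P7, P8, P9}
6. P5@(1, 2) [-x clear] — {P1, P5, P6, P7, P8, P9}
7. P2@(2, 1) [+y clear] — {P1, P2, P5, P6, P7, P8, P9}
8. P11@(3, 1) [-y clear] — {P1, P11, P2, P5, P6, P7, P8, P9}
9. P12@(2, 2) [+x clear] — {P1, P11, P12, P2, P5, P6, P7, P8, P9}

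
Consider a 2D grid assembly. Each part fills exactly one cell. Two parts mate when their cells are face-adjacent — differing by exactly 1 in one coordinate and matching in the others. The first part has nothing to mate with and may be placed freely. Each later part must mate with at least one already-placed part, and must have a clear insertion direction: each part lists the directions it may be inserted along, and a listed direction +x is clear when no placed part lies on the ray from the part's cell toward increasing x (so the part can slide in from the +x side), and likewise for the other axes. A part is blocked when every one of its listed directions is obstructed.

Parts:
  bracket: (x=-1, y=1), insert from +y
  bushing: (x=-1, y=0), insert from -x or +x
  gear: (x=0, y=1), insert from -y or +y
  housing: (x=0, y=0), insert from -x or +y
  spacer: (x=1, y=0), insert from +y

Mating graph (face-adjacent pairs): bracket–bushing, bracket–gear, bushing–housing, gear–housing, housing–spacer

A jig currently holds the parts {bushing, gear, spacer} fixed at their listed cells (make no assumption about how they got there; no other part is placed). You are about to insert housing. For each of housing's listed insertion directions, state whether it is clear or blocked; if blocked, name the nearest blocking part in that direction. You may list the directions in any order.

+y: blocked by gear; -x: blocked by bushing

-x: nearest on ray is bushing@(-1, 0) ⇒ blocked
+y: nearest on ray is gear@(0, 1) ⇒ blocked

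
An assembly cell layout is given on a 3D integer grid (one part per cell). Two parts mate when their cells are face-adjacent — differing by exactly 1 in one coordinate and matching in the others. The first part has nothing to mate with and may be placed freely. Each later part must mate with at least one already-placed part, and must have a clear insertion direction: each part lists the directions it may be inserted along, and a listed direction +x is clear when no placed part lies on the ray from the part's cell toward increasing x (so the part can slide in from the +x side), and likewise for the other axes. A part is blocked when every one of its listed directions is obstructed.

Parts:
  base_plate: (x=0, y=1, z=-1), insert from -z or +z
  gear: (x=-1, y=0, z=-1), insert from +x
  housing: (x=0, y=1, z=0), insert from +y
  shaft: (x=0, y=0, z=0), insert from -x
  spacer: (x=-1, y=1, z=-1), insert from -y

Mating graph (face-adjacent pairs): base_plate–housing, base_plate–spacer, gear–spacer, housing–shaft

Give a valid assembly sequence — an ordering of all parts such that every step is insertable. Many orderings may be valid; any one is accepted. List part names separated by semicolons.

shaft; housing; base_plate; spacer; gear

1. shaft@(0, 0, 0) [-x clear] — {shaft}
2. housing@(0, 1, 0) [+y clear] — {housing, shaft}
3. base_plate@(0, 1, -1) [-z clear] — {base_plate, housing, shaft}
4. spacer@(-1, 1, -1) [-y clear] — {base_plate, housing, shaft, spacer}
5. gear@(-1, 0, -1) [+x clear] — {base_plate, gear, housing, shaft, spacer}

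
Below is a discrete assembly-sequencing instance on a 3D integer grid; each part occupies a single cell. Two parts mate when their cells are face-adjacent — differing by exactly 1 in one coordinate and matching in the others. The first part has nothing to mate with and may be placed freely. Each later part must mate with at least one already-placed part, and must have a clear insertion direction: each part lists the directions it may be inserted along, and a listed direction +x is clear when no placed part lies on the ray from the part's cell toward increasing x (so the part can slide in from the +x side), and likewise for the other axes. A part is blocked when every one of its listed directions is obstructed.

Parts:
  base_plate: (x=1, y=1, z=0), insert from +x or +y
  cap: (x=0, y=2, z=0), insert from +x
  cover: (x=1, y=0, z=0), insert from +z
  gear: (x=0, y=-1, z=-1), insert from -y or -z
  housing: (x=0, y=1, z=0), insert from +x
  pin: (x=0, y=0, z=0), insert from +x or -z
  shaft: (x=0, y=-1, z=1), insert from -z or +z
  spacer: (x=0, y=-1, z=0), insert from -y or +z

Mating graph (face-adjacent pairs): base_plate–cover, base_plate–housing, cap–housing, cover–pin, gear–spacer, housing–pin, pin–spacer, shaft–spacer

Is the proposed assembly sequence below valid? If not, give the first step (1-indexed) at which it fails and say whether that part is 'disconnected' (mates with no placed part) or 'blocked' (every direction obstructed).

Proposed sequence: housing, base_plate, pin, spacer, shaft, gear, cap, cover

1. housing@(0, 1, 0) [+x clear] — {housing}
2. base_plate@(1, 1, 0) [+x clear] — {base_plate, housing}
3. pin@(0, 0, 0) [+x clear] — {base_plate, housing, pin}
4. spacer@(0, -1, 0) [-y clear] — {base_plate, housing, pin, spacer}
5. shaft@(0, -1, 1) [+z clear] — {base_plate, housing, pin, shaft, spacer}
6. gear@(0, -1, -1) [-y clear] — {base_plate, gear, housing, pin, shaft, spacer}
7. cap@(0, 2, 0) [+x clear] — {base_plate, cap, gear, housing, pin, shaft, spacer}
8. cover@(1, 0, 0) [+z clear] — {base_plate, cap, cover, gear, housing, pin, shaft, spacer}

Valid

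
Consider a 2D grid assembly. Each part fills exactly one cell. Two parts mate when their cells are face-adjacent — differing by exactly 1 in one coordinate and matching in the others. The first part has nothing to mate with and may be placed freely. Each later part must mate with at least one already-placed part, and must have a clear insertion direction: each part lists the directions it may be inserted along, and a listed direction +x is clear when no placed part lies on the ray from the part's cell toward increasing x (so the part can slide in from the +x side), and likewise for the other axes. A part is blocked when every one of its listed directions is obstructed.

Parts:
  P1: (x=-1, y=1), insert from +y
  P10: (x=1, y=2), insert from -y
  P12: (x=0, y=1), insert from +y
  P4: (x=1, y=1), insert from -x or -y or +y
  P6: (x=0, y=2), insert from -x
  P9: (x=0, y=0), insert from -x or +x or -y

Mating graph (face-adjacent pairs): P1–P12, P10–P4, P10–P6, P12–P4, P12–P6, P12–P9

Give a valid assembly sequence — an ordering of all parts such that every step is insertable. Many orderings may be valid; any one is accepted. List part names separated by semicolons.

1. P1@(-1, 1) [+y clear] — {P1}
2. P12@(0, 1) [+y clear] — {P1, P12}
3. P6@(0, 2) [-x clear] — {P1, P12, P6}
4. P10@(1, 2) [-y clear] — {P1, P10, P12, P6}
5. P4@(1, 1) [-y clear] — {P1, P10, P12, P4, P6}
6. P9@(0, 0) [-x clear] — {P1, P10, P12, P4, P6, P9}

P1; P12; P6; P10; P4; P9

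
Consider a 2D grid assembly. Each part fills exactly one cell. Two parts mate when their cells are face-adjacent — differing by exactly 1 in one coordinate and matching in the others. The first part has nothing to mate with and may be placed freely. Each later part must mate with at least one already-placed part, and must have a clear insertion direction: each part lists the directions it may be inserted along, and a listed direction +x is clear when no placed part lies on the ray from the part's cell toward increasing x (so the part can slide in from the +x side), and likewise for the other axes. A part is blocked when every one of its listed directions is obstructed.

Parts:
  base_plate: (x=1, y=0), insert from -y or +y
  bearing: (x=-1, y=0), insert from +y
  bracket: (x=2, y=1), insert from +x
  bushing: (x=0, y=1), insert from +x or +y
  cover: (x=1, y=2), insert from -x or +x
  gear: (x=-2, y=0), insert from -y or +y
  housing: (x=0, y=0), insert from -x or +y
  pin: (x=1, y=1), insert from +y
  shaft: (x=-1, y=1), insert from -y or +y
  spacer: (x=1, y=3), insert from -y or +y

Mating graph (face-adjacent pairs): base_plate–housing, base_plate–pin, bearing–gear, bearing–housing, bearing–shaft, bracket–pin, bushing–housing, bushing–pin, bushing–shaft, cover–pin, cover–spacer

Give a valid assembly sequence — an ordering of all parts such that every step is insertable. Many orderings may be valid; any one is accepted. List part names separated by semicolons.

1. bushing@(0, 1) [+x clear] — {bushing}
2. pin@(1, 1) [+y clear] — {bushing, pin}
3. cover@(1, 2) [-x clear] — {bushing, cover, pin}
4. base_plate@(1, 0) [-y clear] — {base_plate, bushing, cover, pin}
5. spacer@(1, 3) [+y clear] — {base_plate, bushing, cover, pin, spacer}
6. bracket@(2, 1) [+x clear] — {base_plate, bracket, bushing, cover, pin, spacer}
7. housing@(0, 0) [-x clear] — {base_plate, bracket, bushing, cover, housing, pin, spacer}
8. bearing@(-1, 0) [+y clear] — {base_plate, bearing, bracket, bushing, cover, housing, pin, spacer}
9. shaft@(-1, 1) [+y clear] — {base_plate, bearing, bracket, bushing, cover, housing, pin, shaft, spacer}
10. gear@(-2, 0) [-y clear] — {base_plate, bearing, bracket, bushing, cover, gear, housing, pin, shaft, spacer}

bushing; pin; cover; base_plate; spacer; bracket; housing; bearing; shaft; gear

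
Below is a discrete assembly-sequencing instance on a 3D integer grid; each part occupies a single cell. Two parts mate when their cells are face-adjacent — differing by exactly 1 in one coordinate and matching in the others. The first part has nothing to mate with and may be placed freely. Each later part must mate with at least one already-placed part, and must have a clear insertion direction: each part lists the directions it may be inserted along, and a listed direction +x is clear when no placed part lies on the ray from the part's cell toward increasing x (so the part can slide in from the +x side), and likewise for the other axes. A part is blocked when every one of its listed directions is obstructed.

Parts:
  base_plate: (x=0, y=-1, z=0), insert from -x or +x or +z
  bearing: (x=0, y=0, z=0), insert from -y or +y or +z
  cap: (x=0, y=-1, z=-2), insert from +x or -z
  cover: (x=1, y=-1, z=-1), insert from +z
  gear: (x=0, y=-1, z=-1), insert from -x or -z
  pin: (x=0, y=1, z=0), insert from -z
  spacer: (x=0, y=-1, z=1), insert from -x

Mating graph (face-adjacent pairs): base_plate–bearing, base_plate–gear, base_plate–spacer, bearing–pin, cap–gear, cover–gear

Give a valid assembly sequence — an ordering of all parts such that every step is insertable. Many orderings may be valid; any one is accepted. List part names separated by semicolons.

1. spacer@(0, -1, 1) [-x clear] — {spacer}
2. base_plate@(0, -1, 0) [-x clear] — {base_plate, spacer}
3. gear@(0, -1, -1) [-x clear] — {base_plate, gear, spacer}
4. cap@(0, -1, -2) [+x clear] — {base_plate, cap, gear, spacer}
5. cover@(1, -1, -1) [+z clear] — {base_plate, cap, cover, gear, spacer}
6. bearing@(0, 0, 0) [+y clear] — {base_plate, bearing, cap, cover, gear, spacer}
7. pin@(0, 1, 0) [-z clear] — {base_plate, bearing, cap, cover, gear, pin, spacer}

spacer; base_plate; gear; cap; cover; bearing; pin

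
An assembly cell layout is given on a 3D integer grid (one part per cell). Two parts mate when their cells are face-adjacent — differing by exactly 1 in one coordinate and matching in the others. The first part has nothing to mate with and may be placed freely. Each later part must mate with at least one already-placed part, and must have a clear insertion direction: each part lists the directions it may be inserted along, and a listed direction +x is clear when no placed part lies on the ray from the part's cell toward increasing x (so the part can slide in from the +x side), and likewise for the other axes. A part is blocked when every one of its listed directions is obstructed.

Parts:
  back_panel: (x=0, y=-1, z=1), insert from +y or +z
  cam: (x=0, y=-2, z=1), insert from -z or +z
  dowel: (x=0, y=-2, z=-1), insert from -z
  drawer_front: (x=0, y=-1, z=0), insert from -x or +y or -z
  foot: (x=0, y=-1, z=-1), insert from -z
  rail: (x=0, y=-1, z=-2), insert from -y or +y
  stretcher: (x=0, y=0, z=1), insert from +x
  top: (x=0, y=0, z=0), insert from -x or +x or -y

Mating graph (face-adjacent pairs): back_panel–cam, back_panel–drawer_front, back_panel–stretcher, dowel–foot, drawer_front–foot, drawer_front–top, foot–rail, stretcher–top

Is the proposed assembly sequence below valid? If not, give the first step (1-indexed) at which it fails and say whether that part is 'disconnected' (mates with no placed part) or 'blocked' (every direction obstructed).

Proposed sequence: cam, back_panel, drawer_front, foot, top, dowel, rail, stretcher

Valid

1. cam@(0, -2, 1) [-z clear] — {cam}
2. back_panel@(0, -1, 1) [+y clear] — {back_panel, cam}
3. drawer_front@(0, -1, 0) [-x clear] — {back_panel, cam, drawer_front}
4. foot@(0, -1, -1) [-z clear] — {back_panel, cam, drawer_front, foot}
5. top@(0, 0, 0) [-x clear] — {back_panel, cam, drawer_front, foot, top}
6. dowel@(0, -2, -1) [-z clear] — {back_panel, cam, dowel, drawer_front, foot, top}
7. rail@(0, -1, -2) [-y clear] — {back_panel, cam, dowel, drawer_front, foot, rail, top}
8. stretcher@(0, 0, 1) [+x clear] — {back_panel, cam, dowel, drawer_front, foot, rail, stretcher, top}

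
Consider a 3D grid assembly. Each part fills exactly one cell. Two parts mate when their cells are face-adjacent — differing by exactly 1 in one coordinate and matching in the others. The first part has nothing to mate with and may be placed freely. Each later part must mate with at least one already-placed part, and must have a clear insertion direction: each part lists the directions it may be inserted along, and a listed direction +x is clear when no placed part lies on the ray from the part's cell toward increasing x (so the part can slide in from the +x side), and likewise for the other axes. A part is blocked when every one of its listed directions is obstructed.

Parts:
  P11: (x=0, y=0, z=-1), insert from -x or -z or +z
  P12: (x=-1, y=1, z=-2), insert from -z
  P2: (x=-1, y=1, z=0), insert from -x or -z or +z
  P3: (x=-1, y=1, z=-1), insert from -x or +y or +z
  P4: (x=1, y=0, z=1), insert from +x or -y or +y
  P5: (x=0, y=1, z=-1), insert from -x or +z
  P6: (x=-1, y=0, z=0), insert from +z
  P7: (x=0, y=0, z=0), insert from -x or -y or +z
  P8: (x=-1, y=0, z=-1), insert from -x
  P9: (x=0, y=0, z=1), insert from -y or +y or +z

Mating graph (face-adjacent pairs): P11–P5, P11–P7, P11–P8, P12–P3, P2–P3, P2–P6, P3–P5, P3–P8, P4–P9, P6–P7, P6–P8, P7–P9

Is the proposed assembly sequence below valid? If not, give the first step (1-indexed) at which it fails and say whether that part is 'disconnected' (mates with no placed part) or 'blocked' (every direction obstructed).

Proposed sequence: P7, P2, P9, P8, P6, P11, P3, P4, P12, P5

1. P7@(0, 0, 0) [-x clear] — {P7}
2. P2@(-1, 1, 0) — no placed neighbour ⇒ disconnected

Invalid at step 2 (disconnected)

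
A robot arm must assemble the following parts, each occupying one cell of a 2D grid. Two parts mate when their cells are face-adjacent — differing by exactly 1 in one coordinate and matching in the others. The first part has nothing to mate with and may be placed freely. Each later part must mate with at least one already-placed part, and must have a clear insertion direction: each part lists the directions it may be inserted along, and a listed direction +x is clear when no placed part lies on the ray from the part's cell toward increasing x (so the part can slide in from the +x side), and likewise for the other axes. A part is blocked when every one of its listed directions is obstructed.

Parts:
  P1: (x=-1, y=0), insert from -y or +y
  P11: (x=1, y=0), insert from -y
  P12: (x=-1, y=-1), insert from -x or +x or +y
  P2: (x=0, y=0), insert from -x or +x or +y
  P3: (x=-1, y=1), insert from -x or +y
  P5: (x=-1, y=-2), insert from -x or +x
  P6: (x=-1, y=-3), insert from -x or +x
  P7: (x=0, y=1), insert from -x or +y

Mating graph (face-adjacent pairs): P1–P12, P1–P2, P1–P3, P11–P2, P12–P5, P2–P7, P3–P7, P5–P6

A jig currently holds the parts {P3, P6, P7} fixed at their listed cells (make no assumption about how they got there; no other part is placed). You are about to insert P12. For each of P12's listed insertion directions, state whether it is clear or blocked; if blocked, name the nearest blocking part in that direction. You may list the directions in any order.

-x: ray from P12(-1, -1) has no placed part ⇒ clear
+x: ray from P12(-1, -1) has no placed part ⇒ clear
+y: nearest on ray is P3@(-1, 1) ⇒ blocked

+x: clear; +y: blocked by P3; -x: clear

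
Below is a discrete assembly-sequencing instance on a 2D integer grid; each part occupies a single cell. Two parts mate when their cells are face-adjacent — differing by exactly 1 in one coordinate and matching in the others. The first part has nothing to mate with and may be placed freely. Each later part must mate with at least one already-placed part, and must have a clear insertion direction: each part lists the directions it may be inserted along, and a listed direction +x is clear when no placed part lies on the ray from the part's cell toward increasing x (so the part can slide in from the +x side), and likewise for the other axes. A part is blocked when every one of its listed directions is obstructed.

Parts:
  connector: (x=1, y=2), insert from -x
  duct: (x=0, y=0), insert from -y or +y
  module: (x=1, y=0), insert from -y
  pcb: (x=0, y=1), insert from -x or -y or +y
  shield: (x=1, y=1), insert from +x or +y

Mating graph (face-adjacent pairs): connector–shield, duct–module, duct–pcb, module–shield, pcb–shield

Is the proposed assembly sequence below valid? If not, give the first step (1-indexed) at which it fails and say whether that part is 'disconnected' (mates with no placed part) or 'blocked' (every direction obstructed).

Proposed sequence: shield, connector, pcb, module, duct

Valid

1. shield@(1, 1) [+x clear] — {shield}
2. connector@(1, 2) [-x clear] — {connector, shield}
3. pcb@(0, 1) [-x clear] — {connector, pcb, shield}
4. module@(1, 0) [-y clear] — {connector, module, pcb, shield}
5. duct@(0, 0) [-y clear] — {connector, duct, module, pcb, shield}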